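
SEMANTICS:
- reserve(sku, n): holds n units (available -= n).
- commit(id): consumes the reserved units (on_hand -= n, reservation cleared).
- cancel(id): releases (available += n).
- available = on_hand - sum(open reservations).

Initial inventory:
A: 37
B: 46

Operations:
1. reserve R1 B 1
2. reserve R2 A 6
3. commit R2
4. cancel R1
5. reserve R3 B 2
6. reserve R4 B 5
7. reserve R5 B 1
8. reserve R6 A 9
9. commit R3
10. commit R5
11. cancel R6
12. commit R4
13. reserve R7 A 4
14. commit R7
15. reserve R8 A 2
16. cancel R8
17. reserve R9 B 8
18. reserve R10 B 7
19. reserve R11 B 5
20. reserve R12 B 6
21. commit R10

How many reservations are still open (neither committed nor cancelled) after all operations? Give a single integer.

Step 1: reserve R1 B 1 -> on_hand[A=37 B=46] avail[A=37 B=45] open={R1}
Step 2: reserve R2 A 6 -> on_hand[A=37 B=46] avail[A=31 B=45] open={R1,R2}
Step 3: commit R2 -> on_hand[A=31 B=46] avail[A=31 B=45] open={R1}
Step 4: cancel R1 -> on_hand[A=31 B=46] avail[A=31 B=46] open={}
Step 5: reserve R3 B 2 -> on_hand[A=31 B=46] avail[A=31 B=44] open={R3}
Step 6: reserve R4 B 5 -> on_hand[A=31 B=46] avail[A=31 B=39] open={R3,R4}
Step 7: reserve R5 B 1 -> on_hand[A=31 B=46] avail[A=31 B=38] open={R3,R4,R5}
Step 8: reserve R6 A 9 -> on_hand[A=31 B=46] avail[A=22 B=38] open={R3,R4,R5,R6}
Step 9: commit R3 -> on_hand[A=31 B=44] avail[A=22 B=38] open={R4,R5,R6}
Step 10: commit R5 -> on_hand[A=31 B=43] avail[A=22 B=38] open={R4,R6}
Step 11: cancel R6 -> on_hand[A=31 B=43] avail[A=31 B=38] open={R4}
Step 12: commit R4 -> on_hand[A=31 B=38] avail[A=31 B=38] open={}
Step 13: reserve R7 A 4 -> on_hand[A=31 B=38] avail[A=27 B=38] open={R7}
Step 14: commit R7 -> on_hand[A=27 B=38] avail[A=27 B=38] open={}
Step 15: reserve R8 A 2 -> on_hand[A=27 B=38] avail[A=25 B=38] open={R8}
Step 16: cancel R8 -> on_hand[A=27 B=38] avail[A=27 B=38] open={}
Step 17: reserve R9 B 8 -> on_hand[A=27 B=38] avail[A=27 B=30] open={R9}
Step 18: reserve R10 B 7 -> on_hand[A=27 B=38] avail[A=27 B=23] open={R10,R9}
Step 19: reserve R11 B 5 -> on_hand[A=27 B=38] avail[A=27 B=18] open={R10,R11,R9}
Step 20: reserve R12 B 6 -> on_hand[A=27 B=38] avail[A=27 B=12] open={R10,R11,R12,R9}
Step 21: commit R10 -> on_hand[A=27 B=31] avail[A=27 B=12] open={R11,R12,R9}
Open reservations: ['R11', 'R12', 'R9'] -> 3

Answer: 3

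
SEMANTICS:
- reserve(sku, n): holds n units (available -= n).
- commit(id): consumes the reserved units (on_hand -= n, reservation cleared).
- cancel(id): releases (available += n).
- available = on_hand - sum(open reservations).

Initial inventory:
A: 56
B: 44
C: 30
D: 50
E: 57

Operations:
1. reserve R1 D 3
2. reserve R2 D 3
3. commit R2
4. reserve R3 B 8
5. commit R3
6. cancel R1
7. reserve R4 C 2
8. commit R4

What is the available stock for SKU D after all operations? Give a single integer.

Answer: 47

Derivation:
Step 1: reserve R1 D 3 -> on_hand[A=56 B=44 C=30 D=50 E=57] avail[A=56 B=44 C=30 D=47 E=57] open={R1}
Step 2: reserve R2 D 3 -> on_hand[A=56 B=44 C=30 D=50 E=57] avail[A=56 B=44 C=30 D=44 E=57] open={R1,R2}
Step 3: commit R2 -> on_hand[A=56 B=44 C=30 D=47 E=57] avail[A=56 B=44 C=30 D=44 E=57] open={R1}
Step 4: reserve R3 B 8 -> on_hand[A=56 B=44 C=30 D=47 E=57] avail[A=56 B=36 C=30 D=44 E=57] open={R1,R3}
Step 5: commit R3 -> on_hand[A=56 B=36 C=30 D=47 E=57] avail[A=56 B=36 C=30 D=44 E=57] open={R1}
Step 6: cancel R1 -> on_hand[A=56 B=36 C=30 D=47 E=57] avail[A=56 B=36 C=30 D=47 E=57] open={}
Step 7: reserve R4 C 2 -> on_hand[A=56 B=36 C=30 D=47 E=57] avail[A=56 B=36 C=28 D=47 E=57] open={R4}
Step 8: commit R4 -> on_hand[A=56 B=36 C=28 D=47 E=57] avail[A=56 B=36 C=28 D=47 E=57] open={}
Final available[D] = 47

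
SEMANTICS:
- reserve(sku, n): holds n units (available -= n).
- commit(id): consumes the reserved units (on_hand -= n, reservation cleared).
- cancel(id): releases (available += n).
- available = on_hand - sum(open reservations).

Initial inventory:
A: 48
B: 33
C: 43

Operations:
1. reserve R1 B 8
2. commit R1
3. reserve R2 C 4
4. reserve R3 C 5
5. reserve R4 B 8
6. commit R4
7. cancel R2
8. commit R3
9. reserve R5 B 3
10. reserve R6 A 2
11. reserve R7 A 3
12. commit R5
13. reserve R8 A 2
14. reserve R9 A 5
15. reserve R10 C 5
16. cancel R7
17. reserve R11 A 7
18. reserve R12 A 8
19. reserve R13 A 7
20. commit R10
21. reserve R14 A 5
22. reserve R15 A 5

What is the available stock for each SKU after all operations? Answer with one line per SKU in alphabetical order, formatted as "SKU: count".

Answer: A: 7
B: 14
C: 33

Derivation:
Step 1: reserve R1 B 8 -> on_hand[A=48 B=33 C=43] avail[A=48 B=25 C=43] open={R1}
Step 2: commit R1 -> on_hand[A=48 B=25 C=43] avail[A=48 B=25 C=43] open={}
Step 3: reserve R2 C 4 -> on_hand[A=48 B=25 C=43] avail[A=48 B=25 C=39] open={R2}
Step 4: reserve R3 C 5 -> on_hand[A=48 B=25 C=43] avail[A=48 B=25 C=34] open={R2,R3}
Step 5: reserve R4 B 8 -> on_hand[A=48 B=25 C=43] avail[A=48 B=17 C=34] open={R2,R3,R4}
Step 6: commit R4 -> on_hand[A=48 B=17 C=43] avail[A=48 B=17 C=34] open={R2,R3}
Step 7: cancel R2 -> on_hand[A=48 B=17 C=43] avail[A=48 B=17 C=38] open={R3}
Step 8: commit R3 -> on_hand[A=48 B=17 C=38] avail[A=48 B=17 C=38] open={}
Step 9: reserve R5 B 3 -> on_hand[A=48 B=17 C=38] avail[A=48 B=14 C=38] open={R5}
Step 10: reserve R6 A 2 -> on_hand[A=48 B=17 C=38] avail[A=46 B=14 C=38] open={R5,R6}
Step 11: reserve R7 A 3 -> on_hand[A=48 B=17 C=38] avail[A=43 B=14 C=38] open={R5,R6,R7}
Step 12: commit R5 -> on_hand[A=48 B=14 C=38] avail[A=43 B=14 C=38] open={R6,R7}
Step 13: reserve R8 A 2 -> on_hand[A=48 B=14 C=38] avail[A=41 B=14 C=38] open={R6,R7,R8}
Step 14: reserve R9 A 5 -> on_hand[A=48 B=14 C=38] avail[A=36 B=14 C=38] open={R6,R7,R8,R9}
Step 15: reserve R10 C 5 -> on_hand[A=48 B=14 C=38] avail[A=36 B=14 C=33] open={R10,R6,R7,R8,R9}
Step 16: cancel R7 -> on_hand[A=48 B=14 C=38] avail[A=39 B=14 C=33] open={R10,R6,R8,R9}
Step 17: reserve R11 A 7 -> on_hand[A=48 B=14 C=38] avail[A=32 B=14 C=33] open={R10,R11,R6,R8,R9}
Step 18: reserve R12 A 8 -> on_hand[A=48 B=14 C=38] avail[A=24 B=14 C=33] open={R10,R11,R12,R6,R8,R9}
Step 19: reserve R13 A 7 -> on_hand[A=48 B=14 C=38] avail[A=17 B=14 C=33] open={R10,R11,R12,R13,R6,R8,R9}
Step 20: commit R10 -> on_hand[A=48 B=14 C=33] avail[A=17 B=14 C=33] open={R11,R12,R13,R6,R8,R9}
Step 21: reserve R14 A 5 -> on_hand[A=48 B=14 C=33] avail[A=12 B=14 C=33] open={R11,R12,R13,R14,R6,R8,R9}
Step 22: reserve R15 A 5 -> on_hand[A=48 B=14 C=33] avail[A=7 B=14 C=33] open={R11,R12,R13,R14,R15,R6,R8,R9}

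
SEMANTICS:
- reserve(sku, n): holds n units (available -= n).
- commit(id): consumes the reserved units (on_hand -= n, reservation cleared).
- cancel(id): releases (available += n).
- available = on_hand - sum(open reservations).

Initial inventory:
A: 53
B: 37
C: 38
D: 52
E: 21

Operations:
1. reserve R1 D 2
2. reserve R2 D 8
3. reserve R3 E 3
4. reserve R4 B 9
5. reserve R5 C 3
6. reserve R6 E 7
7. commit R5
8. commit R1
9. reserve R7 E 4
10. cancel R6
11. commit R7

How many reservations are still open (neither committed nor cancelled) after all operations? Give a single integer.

Answer: 3

Derivation:
Step 1: reserve R1 D 2 -> on_hand[A=53 B=37 C=38 D=52 E=21] avail[A=53 B=37 C=38 D=50 E=21] open={R1}
Step 2: reserve R2 D 8 -> on_hand[A=53 B=37 C=38 D=52 E=21] avail[A=53 B=37 C=38 D=42 E=21] open={R1,R2}
Step 3: reserve R3 E 3 -> on_hand[A=53 B=37 C=38 D=52 E=21] avail[A=53 B=37 C=38 D=42 E=18] open={R1,R2,R3}
Step 4: reserve R4 B 9 -> on_hand[A=53 B=37 C=38 D=52 E=21] avail[A=53 B=28 C=38 D=42 E=18] open={R1,R2,R3,R4}
Step 5: reserve R5 C 3 -> on_hand[A=53 B=37 C=38 D=52 E=21] avail[A=53 B=28 C=35 D=42 E=18] open={R1,R2,R3,R4,R5}
Step 6: reserve R6 E 7 -> on_hand[A=53 B=37 C=38 D=52 E=21] avail[A=53 B=28 C=35 D=42 E=11] open={R1,R2,R3,R4,R5,R6}
Step 7: commit R5 -> on_hand[A=53 B=37 C=35 D=52 E=21] avail[A=53 B=28 C=35 D=42 E=11] open={R1,R2,R3,R4,R6}
Step 8: commit R1 -> on_hand[A=53 B=37 C=35 D=50 E=21] avail[A=53 B=28 C=35 D=42 E=11] open={R2,R3,R4,R6}
Step 9: reserve R7 E 4 -> on_hand[A=53 B=37 C=35 D=50 E=21] avail[A=53 B=28 C=35 D=42 E=7] open={R2,R3,R4,R6,R7}
Step 10: cancel R6 -> on_hand[A=53 B=37 C=35 D=50 E=21] avail[A=53 B=28 C=35 D=42 E=14] open={R2,R3,R4,R7}
Step 11: commit R7 -> on_hand[A=53 B=37 C=35 D=50 E=17] avail[A=53 B=28 C=35 D=42 E=14] open={R2,R3,R4}
Open reservations: ['R2', 'R3', 'R4'] -> 3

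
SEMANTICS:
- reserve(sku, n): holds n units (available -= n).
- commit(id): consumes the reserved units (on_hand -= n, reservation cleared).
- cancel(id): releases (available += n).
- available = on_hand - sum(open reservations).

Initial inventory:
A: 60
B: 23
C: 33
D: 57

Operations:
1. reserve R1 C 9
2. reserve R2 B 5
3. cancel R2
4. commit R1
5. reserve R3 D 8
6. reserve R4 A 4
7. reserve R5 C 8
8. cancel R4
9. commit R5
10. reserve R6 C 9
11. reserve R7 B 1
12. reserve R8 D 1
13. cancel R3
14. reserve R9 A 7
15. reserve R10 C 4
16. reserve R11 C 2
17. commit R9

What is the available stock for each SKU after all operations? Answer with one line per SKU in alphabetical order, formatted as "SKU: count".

Step 1: reserve R1 C 9 -> on_hand[A=60 B=23 C=33 D=57] avail[A=60 B=23 C=24 D=57] open={R1}
Step 2: reserve R2 B 5 -> on_hand[A=60 B=23 C=33 D=57] avail[A=60 B=18 C=24 D=57] open={R1,R2}
Step 3: cancel R2 -> on_hand[A=60 B=23 C=33 D=57] avail[A=60 B=23 C=24 D=57] open={R1}
Step 4: commit R1 -> on_hand[A=60 B=23 C=24 D=57] avail[A=60 B=23 C=24 D=57] open={}
Step 5: reserve R3 D 8 -> on_hand[A=60 B=23 C=24 D=57] avail[A=60 B=23 C=24 D=49] open={R3}
Step 6: reserve R4 A 4 -> on_hand[A=60 B=23 C=24 D=57] avail[A=56 B=23 C=24 D=49] open={R3,R4}
Step 7: reserve R5 C 8 -> on_hand[A=60 B=23 C=24 D=57] avail[A=56 B=23 C=16 D=49] open={R3,R4,R5}
Step 8: cancel R4 -> on_hand[A=60 B=23 C=24 D=57] avail[A=60 B=23 C=16 D=49] open={R3,R5}
Step 9: commit R5 -> on_hand[A=60 B=23 C=16 D=57] avail[A=60 B=23 C=16 D=49] open={R3}
Step 10: reserve R6 C 9 -> on_hand[A=60 B=23 C=16 D=57] avail[A=60 B=23 C=7 D=49] open={R3,R6}
Step 11: reserve R7 B 1 -> on_hand[A=60 B=23 C=16 D=57] avail[A=60 B=22 C=7 D=49] open={R3,R6,R7}
Step 12: reserve R8 D 1 -> on_hand[A=60 B=23 C=16 D=57] avail[A=60 B=22 C=7 D=48] open={R3,R6,R7,R8}
Step 13: cancel R3 -> on_hand[A=60 B=23 C=16 D=57] avail[A=60 B=22 C=7 D=56] open={R6,R7,R8}
Step 14: reserve R9 A 7 -> on_hand[A=60 B=23 C=16 D=57] avail[A=53 B=22 C=7 D=56] open={R6,R7,R8,R9}
Step 15: reserve R10 C 4 -> on_hand[A=60 B=23 C=16 D=57] avail[A=53 B=22 C=3 D=56] open={R10,R6,R7,R8,R9}
Step 16: reserve R11 C 2 -> on_hand[A=60 B=23 C=16 D=57] avail[A=53 B=22 C=1 D=56] open={R10,R11,R6,R7,R8,R9}
Step 17: commit R9 -> on_hand[A=53 B=23 C=16 D=57] avail[A=53 B=22 C=1 D=56] open={R10,R11,R6,R7,R8}

Answer: A: 53
B: 22
C: 1
D: 56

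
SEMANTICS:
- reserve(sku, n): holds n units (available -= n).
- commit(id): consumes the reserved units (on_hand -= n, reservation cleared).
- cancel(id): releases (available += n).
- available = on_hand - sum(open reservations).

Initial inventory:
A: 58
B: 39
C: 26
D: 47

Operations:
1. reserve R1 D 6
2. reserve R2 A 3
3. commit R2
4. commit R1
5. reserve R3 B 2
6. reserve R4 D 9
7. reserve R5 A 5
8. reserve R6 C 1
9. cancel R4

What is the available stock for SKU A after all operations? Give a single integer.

Answer: 50

Derivation:
Step 1: reserve R1 D 6 -> on_hand[A=58 B=39 C=26 D=47] avail[A=58 B=39 C=26 D=41] open={R1}
Step 2: reserve R2 A 3 -> on_hand[A=58 B=39 C=26 D=47] avail[A=55 B=39 C=26 D=41] open={R1,R2}
Step 3: commit R2 -> on_hand[A=55 B=39 C=26 D=47] avail[A=55 B=39 C=26 D=41] open={R1}
Step 4: commit R1 -> on_hand[A=55 B=39 C=26 D=41] avail[A=55 B=39 C=26 D=41] open={}
Step 5: reserve R3 B 2 -> on_hand[A=55 B=39 C=26 D=41] avail[A=55 B=37 C=26 D=41] open={R3}
Step 6: reserve R4 D 9 -> on_hand[A=55 B=39 C=26 D=41] avail[A=55 B=37 C=26 D=32] open={R3,R4}
Step 7: reserve R5 A 5 -> on_hand[A=55 B=39 C=26 D=41] avail[A=50 B=37 C=26 D=32] open={R3,R4,R5}
Step 8: reserve R6 C 1 -> on_hand[A=55 B=39 C=26 D=41] avail[A=50 B=37 C=25 D=32] open={R3,R4,R5,R6}
Step 9: cancel R4 -> on_hand[A=55 B=39 C=26 D=41] avail[A=50 B=37 C=25 D=41] open={R3,R5,R6}
Final available[A] = 50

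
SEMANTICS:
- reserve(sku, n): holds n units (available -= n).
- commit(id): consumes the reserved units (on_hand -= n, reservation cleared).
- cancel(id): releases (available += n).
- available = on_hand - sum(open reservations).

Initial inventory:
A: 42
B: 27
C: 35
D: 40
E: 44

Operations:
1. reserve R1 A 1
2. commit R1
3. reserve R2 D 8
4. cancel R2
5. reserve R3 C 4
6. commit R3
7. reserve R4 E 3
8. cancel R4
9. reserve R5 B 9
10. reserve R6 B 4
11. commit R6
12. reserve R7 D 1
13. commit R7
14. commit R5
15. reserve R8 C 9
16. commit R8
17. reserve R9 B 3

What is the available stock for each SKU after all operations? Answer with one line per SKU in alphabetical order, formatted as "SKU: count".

Answer: A: 41
B: 11
C: 22
D: 39
E: 44

Derivation:
Step 1: reserve R1 A 1 -> on_hand[A=42 B=27 C=35 D=40 E=44] avail[A=41 B=27 C=35 D=40 E=44] open={R1}
Step 2: commit R1 -> on_hand[A=41 B=27 C=35 D=40 E=44] avail[A=41 B=27 C=35 D=40 E=44] open={}
Step 3: reserve R2 D 8 -> on_hand[A=41 B=27 C=35 D=40 E=44] avail[A=41 B=27 C=35 D=32 E=44] open={R2}
Step 4: cancel R2 -> on_hand[A=41 B=27 C=35 D=40 E=44] avail[A=41 B=27 C=35 D=40 E=44] open={}
Step 5: reserve R3 C 4 -> on_hand[A=41 B=27 C=35 D=40 E=44] avail[A=41 B=27 C=31 D=40 E=44] open={R3}
Step 6: commit R3 -> on_hand[A=41 B=27 C=31 D=40 E=44] avail[A=41 B=27 C=31 D=40 E=44] open={}
Step 7: reserve R4 E 3 -> on_hand[A=41 B=27 C=31 D=40 E=44] avail[A=41 B=27 C=31 D=40 E=41] open={R4}
Step 8: cancel R4 -> on_hand[A=41 B=27 C=31 D=40 E=44] avail[A=41 B=27 C=31 D=40 E=44] open={}
Step 9: reserve R5 B 9 -> on_hand[A=41 B=27 C=31 D=40 E=44] avail[A=41 B=18 C=31 D=40 E=44] open={R5}
Step 10: reserve R6 B 4 -> on_hand[A=41 B=27 C=31 D=40 E=44] avail[A=41 B=14 C=31 D=40 E=44] open={R5,R6}
Step 11: commit R6 -> on_hand[A=41 B=23 C=31 D=40 E=44] avail[A=41 B=14 C=31 D=40 E=44] open={R5}
Step 12: reserve R7 D 1 -> on_hand[A=41 B=23 C=31 D=40 E=44] avail[A=41 B=14 C=31 D=39 E=44] open={R5,R7}
Step 13: commit R7 -> on_hand[A=41 B=23 C=31 D=39 E=44] avail[A=41 B=14 C=31 D=39 E=44] open={R5}
Step 14: commit R5 -> on_hand[A=41 B=14 C=31 D=39 E=44] avail[A=41 B=14 C=31 D=39 E=44] open={}
Step 15: reserve R8 C 9 -> on_hand[A=41 B=14 C=31 D=39 E=44] avail[A=41 B=14 C=22 D=39 E=44] open={R8}
Step 16: commit R8 -> on_hand[A=41 B=14 C=22 D=39 E=44] avail[A=41 B=14 C=22 D=39 E=44] open={}
Step 17: reserve R9 B 3 -> on_hand[A=41 B=14 C=22 D=39 E=44] avail[A=41 B=11 C=22 D=39 E=44] open={R9}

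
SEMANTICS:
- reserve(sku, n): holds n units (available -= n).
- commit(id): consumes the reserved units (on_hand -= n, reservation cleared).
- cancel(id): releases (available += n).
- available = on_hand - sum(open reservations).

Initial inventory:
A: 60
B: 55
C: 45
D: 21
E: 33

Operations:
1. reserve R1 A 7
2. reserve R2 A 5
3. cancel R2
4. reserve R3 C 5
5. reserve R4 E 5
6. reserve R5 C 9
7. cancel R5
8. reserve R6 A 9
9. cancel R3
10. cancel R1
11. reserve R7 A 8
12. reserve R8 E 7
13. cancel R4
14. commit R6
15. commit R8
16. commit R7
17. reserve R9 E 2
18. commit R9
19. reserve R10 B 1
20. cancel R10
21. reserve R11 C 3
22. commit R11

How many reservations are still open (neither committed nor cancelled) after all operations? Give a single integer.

Step 1: reserve R1 A 7 -> on_hand[A=60 B=55 C=45 D=21 E=33] avail[A=53 B=55 C=45 D=21 E=33] open={R1}
Step 2: reserve R2 A 5 -> on_hand[A=60 B=55 C=45 D=21 E=33] avail[A=48 B=55 C=45 D=21 E=33] open={R1,R2}
Step 3: cancel R2 -> on_hand[A=60 B=55 C=45 D=21 E=33] avail[A=53 B=55 C=45 D=21 E=33] open={R1}
Step 4: reserve R3 C 5 -> on_hand[A=60 B=55 C=45 D=21 E=33] avail[A=53 B=55 C=40 D=21 E=33] open={R1,R3}
Step 5: reserve R4 E 5 -> on_hand[A=60 B=55 C=45 D=21 E=33] avail[A=53 B=55 C=40 D=21 E=28] open={R1,R3,R4}
Step 6: reserve R5 C 9 -> on_hand[A=60 B=55 C=45 D=21 E=33] avail[A=53 B=55 C=31 D=21 E=28] open={R1,R3,R4,R5}
Step 7: cancel R5 -> on_hand[A=60 B=55 C=45 D=21 E=33] avail[A=53 B=55 C=40 D=21 E=28] open={R1,R3,R4}
Step 8: reserve R6 A 9 -> on_hand[A=60 B=55 C=45 D=21 E=33] avail[A=44 B=55 C=40 D=21 E=28] open={R1,R3,R4,R6}
Step 9: cancel R3 -> on_hand[A=60 B=55 C=45 D=21 E=33] avail[A=44 B=55 C=45 D=21 E=28] open={R1,R4,R6}
Step 10: cancel R1 -> on_hand[A=60 B=55 C=45 D=21 E=33] avail[A=51 B=55 C=45 D=21 E=28] open={R4,R6}
Step 11: reserve R7 A 8 -> on_hand[A=60 B=55 C=45 D=21 E=33] avail[A=43 B=55 C=45 D=21 E=28] open={R4,R6,R7}
Step 12: reserve R8 E 7 -> on_hand[A=60 B=55 C=45 D=21 E=33] avail[A=43 B=55 C=45 D=21 E=21] open={R4,R6,R7,R8}
Step 13: cancel R4 -> on_hand[A=60 B=55 C=45 D=21 E=33] avail[A=43 B=55 C=45 D=21 E=26] open={R6,R7,R8}
Step 14: commit R6 -> on_hand[A=51 B=55 C=45 D=21 E=33] avail[A=43 B=55 C=45 D=21 E=26] open={R7,R8}
Step 15: commit R8 -> on_hand[A=51 B=55 C=45 D=21 E=26] avail[A=43 B=55 C=45 D=21 E=26] open={R7}
Step 16: commit R7 -> on_hand[A=43 B=55 C=45 D=21 E=26] avail[A=43 B=55 C=45 D=21 E=26] open={}
Step 17: reserve R9 E 2 -> on_hand[A=43 B=55 C=45 D=21 E=26] avail[A=43 B=55 C=45 D=21 E=24] open={R9}
Step 18: commit R9 -> on_hand[A=43 B=55 C=45 D=21 E=24] avail[A=43 B=55 C=45 D=21 E=24] open={}
Step 19: reserve R10 B 1 -> on_hand[A=43 B=55 C=45 D=21 E=24] avail[A=43 B=54 C=45 D=21 E=24] open={R10}
Step 20: cancel R10 -> on_hand[A=43 B=55 C=45 D=21 E=24] avail[A=43 B=55 C=45 D=21 E=24] open={}
Step 21: reserve R11 C 3 -> on_hand[A=43 B=55 C=45 D=21 E=24] avail[A=43 B=55 C=42 D=21 E=24] open={R11}
Step 22: commit R11 -> on_hand[A=43 B=55 C=42 D=21 E=24] avail[A=43 B=55 C=42 D=21 E=24] open={}
Open reservations: [] -> 0

Answer: 0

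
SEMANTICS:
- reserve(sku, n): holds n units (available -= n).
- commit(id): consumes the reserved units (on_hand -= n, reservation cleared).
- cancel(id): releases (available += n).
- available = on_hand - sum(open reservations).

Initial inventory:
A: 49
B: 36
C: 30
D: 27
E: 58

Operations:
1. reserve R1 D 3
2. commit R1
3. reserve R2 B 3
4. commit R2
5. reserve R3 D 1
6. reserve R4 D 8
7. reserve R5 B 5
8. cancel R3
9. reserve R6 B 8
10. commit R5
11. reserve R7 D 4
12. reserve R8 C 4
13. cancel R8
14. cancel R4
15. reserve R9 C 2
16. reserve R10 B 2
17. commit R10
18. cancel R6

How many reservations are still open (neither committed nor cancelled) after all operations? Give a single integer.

Step 1: reserve R1 D 3 -> on_hand[A=49 B=36 C=30 D=27 E=58] avail[A=49 B=36 C=30 D=24 E=58] open={R1}
Step 2: commit R1 -> on_hand[A=49 B=36 C=30 D=24 E=58] avail[A=49 B=36 C=30 D=24 E=58] open={}
Step 3: reserve R2 B 3 -> on_hand[A=49 B=36 C=30 D=24 E=58] avail[A=49 B=33 C=30 D=24 E=58] open={R2}
Step 4: commit R2 -> on_hand[A=49 B=33 C=30 D=24 E=58] avail[A=49 B=33 C=30 D=24 E=58] open={}
Step 5: reserve R3 D 1 -> on_hand[A=49 B=33 C=30 D=24 E=58] avail[A=49 B=33 C=30 D=23 E=58] open={R3}
Step 6: reserve R4 D 8 -> on_hand[A=49 B=33 C=30 D=24 E=58] avail[A=49 B=33 C=30 D=15 E=58] open={R3,R4}
Step 7: reserve R5 B 5 -> on_hand[A=49 B=33 C=30 D=24 E=58] avail[A=49 B=28 C=30 D=15 E=58] open={R3,R4,R5}
Step 8: cancel R3 -> on_hand[A=49 B=33 C=30 D=24 E=58] avail[A=49 B=28 C=30 D=16 E=58] open={R4,R5}
Step 9: reserve R6 B 8 -> on_hand[A=49 B=33 C=30 D=24 E=58] avail[A=49 B=20 C=30 D=16 E=58] open={R4,R5,R6}
Step 10: commit R5 -> on_hand[A=49 B=28 C=30 D=24 E=58] avail[A=49 B=20 C=30 D=16 E=58] open={R4,R6}
Step 11: reserve R7 D 4 -> on_hand[A=49 B=28 C=30 D=24 E=58] avail[A=49 B=20 C=30 D=12 E=58] open={R4,R6,R7}
Step 12: reserve R8 C 4 -> on_hand[A=49 B=28 C=30 D=24 E=58] avail[A=49 B=20 C=26 D=12 E=58] open={R4,R6,R7,R8}
Step 13: cancel R8 -> on_hand[A=49 B=28 C=30 D=24 E=58] avail[A=49 B=20 C=30 D=12 E=58] open={R4,R6,R7}
Step 14: cancel R4 -> on_hand[A=49 B=28 C=30 D=24 E=58] avail[A=49 B=20 C=30 D=20 E=58] open={R6,R7}
Step 15: reserve R9 C 2 -> on_hand[A=49 B=28 C=30 D=24 E=58] avail[A=49 B=20 C=28 D=20 E=58] open={R6,R7,R9}
Step 16: reserve R10 B 2 -> on_hand[A=49 B=28 C=30 D=24 E=58] avail[A=49 B=18 C=28 D=20 E=58] open={R10,R6,R7,R9}
Step 17: commit R10 -> on_hand[A=49 B=26 C=30 D=24 E=58] avail[A=49 B=18 C=28 D=20 E=58] open={R6,R7,R9}
Step 18: cancel R6 -> on_hand[A=49 B=26 C=30 D=24 E=58] avail[A=49 B=26 C=28 D=20 E=58] open={R7,R9}
Open reservations: ['R7', 'R9'] -> 2

Answer: 2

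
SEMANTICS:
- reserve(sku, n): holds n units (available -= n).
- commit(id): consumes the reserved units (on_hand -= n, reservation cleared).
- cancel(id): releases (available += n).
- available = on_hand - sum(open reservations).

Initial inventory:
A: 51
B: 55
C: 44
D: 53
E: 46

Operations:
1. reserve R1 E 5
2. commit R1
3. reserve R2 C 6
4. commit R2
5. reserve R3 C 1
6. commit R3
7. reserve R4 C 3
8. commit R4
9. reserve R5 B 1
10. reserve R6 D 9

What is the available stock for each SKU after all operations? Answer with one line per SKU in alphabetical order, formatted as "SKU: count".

Step 1: reserve R1 E 5 -> on_hand[A=51 B=55 C=44 D=53 E=46] avail[A=51 B=55 C=44 D=53 E=41] open={R1}
Step 2: commit R1 -> on_hand[A=51 B=55 C=44 D=53 E=41] avail[A=51 B=55 C=44 D=53 E=41] open={}
Step 3: reserve R2 C 6 -> on_hand[A=51 B=55 C=44 D=53 E=41] avail[A=51 B=55 C=38 D=53 E=41] open={R2}
Step 4: commit R2 -> on_hand[A=51 B=55 C=38 D=53 E=41] avail[A=51 B=55 C=38 D=53 E=41] open={}
Step 5: reserve R3 C 1 -> on_hand[A=51 B=55 C=38 D=53 E=41] avail[A=51 B=55 C=37 D=53 E=41] open={R3}
Step 6: commit R3 -> on_hand[A=51 B=55 C=37 D=53 E=41] avail[A=51 B=55 C=37 D=53 E=41] open={}
Step 7: reserve R4 C 3 -> on_hand[A=51 B=55 C=37 D=53 E=41] avail[A=51 B=55 C=34 D=53 E=41] open={R4}
Step 8: commit R4 -> on_hand[A=51 B=55 C=34 D=53 E=41] avail[A=51 B=55 C=34 D=53 E=41] open={}
Step 9: reserve R5 B 1 -> on_hand[A=51 B=55 C=34 D=53 E=41] avail[A=51 B=54 C=34 D=53 E=41] open={R5}
Step 10: reserve R6 D 9 -> on_hand[A=51 B=55 C=34 D=53 E=41] avail[A=51 B=54 C=34 D=44 E=41] open={R5,R6}

Answer: A: 51
B: 54
C: 34
D: 44
E: 41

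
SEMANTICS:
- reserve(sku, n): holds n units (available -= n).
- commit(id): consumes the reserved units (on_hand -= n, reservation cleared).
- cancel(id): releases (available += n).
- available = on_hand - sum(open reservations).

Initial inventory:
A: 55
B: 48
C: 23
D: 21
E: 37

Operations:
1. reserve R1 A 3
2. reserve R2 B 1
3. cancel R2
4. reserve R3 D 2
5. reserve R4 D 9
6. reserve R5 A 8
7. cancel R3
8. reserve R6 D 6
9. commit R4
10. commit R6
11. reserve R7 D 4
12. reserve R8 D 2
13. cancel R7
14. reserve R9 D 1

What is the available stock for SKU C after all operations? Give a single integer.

Answer: 23

Derivation:
Step 1: reserve R1 A 3 -> on_hand[A=55 B=48 C=23 D=21 E=37] avail[A=52 B=48 C=23 D=21 E=37] open={R1}
Step 2: reserve R2 B 1 -> on_hand[A=55 B=48 C=23 D=21 E=37] avail[A=52 B=47 C=23 D=21 E=37] open={R1,R2}
Step 3: cancel R2 -> on_hand[A=55 B=48 C=23 D=21 E=37] avail[A=52 B=48 C=23 D=21 E=37] open={R1}
Step 4: reserve R3 D 2 -> on_hand[A=55 B=48 C=23 D=21 E=37] avail[A=52 B=48 C=23 D=19 E=37] open={R1,R3}
Step 5: reserve R4 D 9 -> on_hand[A=55 B=48 C=23 D=21 E=37] avail[A=52 B=48 C=23 D=10 E=37] open={R1,R3,R4}
Step 6: reserve R5 A 8 -> on_hand[A=55 B=48 C=23 D=21 E=37] avail[A=44 B=48 C=23 D=10 E=37] open={R1,R3,R4,R5}
Step 7: cancel R3 -> on_hand[A=55 B=48 C=23 D=21 E=37] avail[A=44 B=48 C=23 D=12 E=37] open={R1,R4,R5}
Step 8: reserve R6 D 6 -> on_hand[A=55 B=48 C=23 D=21 E=37] avail[A=44 B=48 C=23 D=6 E=37] open={R1,R4,R5,R6}
Step 9: commit R4 -> on_hand[A=55 B=48 C=23 D=12 E=37] avail[A=44 B=48 C=23 D=6 E=37] open={R1,R5,R6}
Step 10: commit R6 -> on_hand[A=55 B=48 C=23 D=6 E=37] avail[A=44 B=48 C=23 D=6 E=37] open={R1,R5}
Step 11: reserve R7 D 4 -> on_hand[A=55 B=48 C=23 D=6 E=37] avail[A=44 B=48 C=23 D=2 E=37] open={R1,R5,R7}
Step 12: reserve R8 D 2 -> on_hand[A=55 B=48 C=23 D=6 E=37] avail[A=44 B=48 C=23 D=0 E=37] open={R1,R5,R7,R8}
Step 13: cancel R7 -> on_hand[A=55 B=48 C=23 D=6 E=37] avail[A=44 B=48 C=23 D=4 E=37] open={R1,R5,R8}
Step 14: reserve R9 D 1 -> on_hand[A=55 B=48 C=23 D=6 E=37] avail[A=44 B=48 C=23 D=3 E=37] open={R1,R5,R8,R9}
Final available[C] = 23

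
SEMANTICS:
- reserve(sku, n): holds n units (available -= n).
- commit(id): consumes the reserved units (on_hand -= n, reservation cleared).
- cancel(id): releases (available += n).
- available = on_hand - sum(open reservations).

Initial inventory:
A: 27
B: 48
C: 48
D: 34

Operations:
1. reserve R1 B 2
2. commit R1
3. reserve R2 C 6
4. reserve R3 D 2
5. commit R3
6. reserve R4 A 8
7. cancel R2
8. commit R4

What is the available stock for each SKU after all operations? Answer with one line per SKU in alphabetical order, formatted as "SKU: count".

Step 1: reserve R1 B 2 -> on_hand[A=27 B=48 C=48 D=34] avail[A=27 B=46 C=48 D=34] open={R1}
Step 2: commit R1 -> on_hand[A=27 B=46 C=48 D=34] avail[A=27 B=46 C=48 D=34] open={}
Step 3: reserve R2 C 6 -> on_hand[A=27 B=46 C=48 D=34] avail[A=27 B=46 C=42 D=34] open={R2}
Step 4: reserve R3 D 2 -> on_hand[A=27 B=46 C=48 D=34] avail[A=27 B=46 C=42 D=32] open={R2,R3}
Step 5: commit R3 -> on_hand[A=27 B=46 C=48 D=32] avail[A=27 B=46 C=42 D=32] open={R2}
Step 6: reserve R4 A 8 -> on_hand[A=27 B=46 C=48 D=32] avail[A=19 B=46 C=42 D=32] open={R2,R4}
Step 7: cancel R2 -> on_hand[A=27 B=46 C=48 D=32] avail[A=19 B=46 C=48 D=32] open={R4}
Step 8: commit R4 -> on_hand[A=19 B=46 C=48 D=32] avail[A=19 B=46 C=48 D=32] open={}

Answer: A: 19
B: 46
C: 48
D: 32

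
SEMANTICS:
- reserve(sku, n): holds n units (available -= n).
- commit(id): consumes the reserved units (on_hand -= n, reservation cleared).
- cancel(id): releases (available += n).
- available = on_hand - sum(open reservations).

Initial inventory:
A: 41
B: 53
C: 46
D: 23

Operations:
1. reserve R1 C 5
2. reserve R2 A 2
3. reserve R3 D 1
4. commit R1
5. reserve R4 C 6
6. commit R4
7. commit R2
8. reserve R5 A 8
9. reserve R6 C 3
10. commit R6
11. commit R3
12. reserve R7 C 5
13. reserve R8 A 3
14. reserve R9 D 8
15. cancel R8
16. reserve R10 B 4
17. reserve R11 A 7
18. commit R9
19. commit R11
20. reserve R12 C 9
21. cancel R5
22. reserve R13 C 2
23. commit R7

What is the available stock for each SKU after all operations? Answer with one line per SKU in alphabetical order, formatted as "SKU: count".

Answer: A: 32
B: 49
C: 16
D: 14

Derivation:
Step 1: reserve R1 C 5 -> on_hand[A=41 B=53 C=46 D=23] avail[A=41 B=53 C=41 D=23] open={R1}
Step 2: reserve R2 A 2 -> on_hand[A=41 B=53 C=46 D=23] avail[A=39 B=53 C=41 D=23] open={R1,R2}
Step 3: reserve R3 D 1 -> on_hand[A=41 B=53 C=46 D=23] avail[A=39 B=53 C=41 D=22] open={R1,R2,R3}
Step 4: commit R1 -> on_hand[A=41 B=53 C=41 D=23] avail[A=39 B=53 C=41 D=22] open={R2,R3}
Step 5: reserve R4 C 6 -> on_hand[A=41 B=53 C=41 D=23] avail[A=39 B=53 C=35 D=22] open={R2,R3,R4}
Step 6: commit R4 -> on_hand[A=41 B=53 C=35 D=23] avail[A=39 B=53 C=35 D=22] open={R2,R3}
Step 7: commit R2 -> on_hand[A=39 B=53 C=35 D=23] avail[A=39 B=53 C=35 D=22] open={R3}
Step 8: reserve R5 A 8 -> on_hand[A=39 B=53 C=35 D=23] avail[A=31 B=53 C=35 D=22] open={R3,R5}
Step 9: reserve R6 C 3 -> on_hand[A=39 B=53 C=35 D=23] avail[A=31 B=53 C=32 D=22] open={R3,R5,R6}
Step 10: commit R6 -> on_hand[A=39 B=53 C=32 D=23] avail[A=31 B=53 C=32 D=22] open={R3,R5}
Step 11: commit R3 -> on_hand[A=39 B=53 C=32 D=22] avail[A=31 B=53 C=32 D=22] open={R5}
Step 12: reserve R7 C 5 -> on_hand[A=39 B=53 C=32 D=22] avail[A=31 B=53 C=27 D=22] open={R5,R7}
Step 13: reserve R8 A 3 -> on_hand[A=39 B=53 C=32 D=22] avail[A=28 B=53 C=27 D=22] open={R5,R7,R8}
Step 14: reserve R9 D 8 -> on_hand[A=39 B=53 C=32 D=22] avail[A=28 B=53 C=27 D=14] open={R5,R7,R8,R9}
Step 15: cancel R8 -> on_hand[A=39 B=53 C=32 D=22] avail[A=31 B=53 C=27 D=14] open={R5,R7,R9}
Step 16: reserve R10 B 4 -> on_hand[A=39 B=53 C=32 D=22] avail[A=31 B=49 C=27 D=14] open={R10,R5,R7,R9}
Step 17: reserve R11 A 7 -> on_hand[A=39 B=53 C=32 D=22] avail[A=24 B=49 C=27 D=14] open={R10,R11,R5,R7,R9}
Step 18: commit R9 -> on_hand[A=39 B=53 C=32 D=14] avail[A=24 B=49 C=27 D=14] open={R10,R11,R5,R7}
Step 19: commit R11 -> on_hand[A=32 B=53 C=32 D=14] avail[A=24 B=49 C=27 D=14] open={R10,R5,R7}
Step 20: reserve R12 C 9 -> on_hand[A=32 B=53 C=32 D=14] avail[A=24 B=49 C=18 D=14] open={R10,R12,R5,R7}
Step 21: cancel R5 -> on_hand[A=32 B=53 C=32 D=14] avail[A=32 B=49 C=18 D=14] open={R10,R12,R7}
Step 22: reserve R13 C 2 -> on_hand[A=32 B=53 C=32 D=14] avail[A=32 B=49 C=16 D=14] open={R10,R12,R13,R7}
Step 23: commit R7 -> on_hand[A=32 B=53 C=27 D=14] avail[A=32 B=49 C=16 D=14] open={R10,R12,R13}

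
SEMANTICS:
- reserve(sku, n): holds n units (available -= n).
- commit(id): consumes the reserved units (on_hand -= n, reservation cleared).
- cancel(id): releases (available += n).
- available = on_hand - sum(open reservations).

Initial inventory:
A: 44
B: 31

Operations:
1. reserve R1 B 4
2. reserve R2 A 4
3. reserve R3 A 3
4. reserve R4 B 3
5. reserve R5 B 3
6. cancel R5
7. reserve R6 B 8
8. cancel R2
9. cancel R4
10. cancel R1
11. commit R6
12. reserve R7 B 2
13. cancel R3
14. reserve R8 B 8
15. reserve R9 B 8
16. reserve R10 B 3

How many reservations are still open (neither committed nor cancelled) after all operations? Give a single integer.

Step 1: reserve R1 B 4 -> on_hand[A=44 B=31] avail[A=44 B=27] open={R1}
Step 2: reserve R2 A 4 -> on_hand[A=44 B=31] avail[A=40 B=27] open={R1,R2}
Step 3: reserve R3 A 3 -> on_hand[A=44 B=31] avail[A=37 B=27] open={R1,R2,R3}
Step 4: reserve R4 B 3 -> on_hand[A=44 B=31] avail[A=37 B=24] open={R1,R2,R3,R4}
Step 5: reserve R5 B 3 -> on_hand[A=44 B=31] avail[A=37 B=21] open={R1,R2,R3,R4,R5}
Step 6: cancel R5 -> on_hand[A=44 B=31] avail[A=37 B=24] open={R1,R2,R3,R4}
Step 7: reserve R6 B 8 -> on_hand[A=44 B=31] avail[A=37 B=16] open={R1,R2,R3,R4,R6}
Step 8: cancel R2 -> on_hand[A=44 B=31] avail[A=41 B=16] open={R1,R3,R4,R6}
Step 9: cancel R4 -> on_hand[A=44 B=31] avail[A=41 B=19] open={R1,R3,R6}
Step 10: cancel R1 -> on_hand[A=44 B=31] avail[A=41 B=23] open={R3,R6}
Step 11: commit R6 -> on_hand[A=44 B=23] avail[A=41 B=23] open={R3}
Step 12: reserve R7 B 2 -> on_hand[A=44 B=23] avail[A=41 B=21] open={R3,R7}
Step 13: cancel R3 -> on_hand[A=44 B=23] avail[A=44 B=21] open={R7}
Step 14: reserve R8 B 8 -> on_hand[A=44 B=23] avail[A=44 B=13] open={R7,R8}
Step 15: reserve R9 B 8 -> on_hand[A=44 B=23] avail[A=44 B=5] open={R7,R8,R9}
Step 16: reserve R10 B 3 -> on_hand[A=44 B=23] avail[A=44 B=2] open={R10,R7,R8,R9}
Open reservations: ['R10', 'R7', 'R8', 'R9'] -> 4

Answer: 4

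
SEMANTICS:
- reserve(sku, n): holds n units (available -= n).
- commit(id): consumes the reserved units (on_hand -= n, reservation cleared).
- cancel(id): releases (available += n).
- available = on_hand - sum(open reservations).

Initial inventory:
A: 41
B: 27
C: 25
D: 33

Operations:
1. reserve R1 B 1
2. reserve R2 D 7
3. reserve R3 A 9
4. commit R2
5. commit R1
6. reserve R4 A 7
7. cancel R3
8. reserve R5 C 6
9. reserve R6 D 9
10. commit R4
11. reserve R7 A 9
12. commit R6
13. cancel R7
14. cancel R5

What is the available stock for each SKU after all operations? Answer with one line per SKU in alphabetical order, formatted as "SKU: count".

Step 1: reserve R1 B 1 -> on_hand[A=41 B=27 C=25 D=33] avail[A=41 B=26 C=25 D=33] open={R1}
Step 2: reserve R2 D 7 -> on_hand[A=41 B=27 C=25 D=33] avail[A=41 B=26 C=25 D=26] open={R1,R2}
Step 3: reserve R3 A 9 -> on_hand[A=41 B=27 C=25 D=33] avail[A=32 B=26 C=25 D=26] open={R1,R2,R3}
Step 4: commit R2 -> on_hand[A=41 B=27 C=25 D=26] avail[A=32 B=26 C=25 D=26] open={R1,R3}
Step 5: commit R1 -> on_hand[A=41 B=26 C=25 D=26] avail[A=32 B=26 C=25 D=26] open={R3}
Step 6: reserve R4 A 7 -> on_hand[A=41 B=26 C=25 D=26] avail[A=25 B=26 C=25 D=26] open={R3,R4}
Step 7: cancel R3 -> on_hand[A=41 B=26 C=25 D=26] avail[A=34 B=26 C=25 D=26] open={R4}
Step 8: reserve R5 C 6 -> on_hand[A=41 B=26 C=25 D=26] avail[A=34 B=26 C=19 D=26] open={R4,R5}
Step 9: reserve R6 D 9 -> on_hand[A=41 B=26 C=25 D=26] avail[A=34 B=26 C=19 D=17] open={R4,R5,R6}
Step 10: commit R4 -> on_hand[A=34 B=26 C=25 D=26] avail[A=34 B=26 C=19 D=17] open={R5,R6}
Step 11: reserve R7 A 9 -> on_hand[A=34 B=26 C=25 D=26] avail[A=25 B=26 C=19 D=17] open={R5,R6,R7}
Step 12: commit R6 -> on_hand[A=34 B=26 C=25 D=17] avail[A=25 B=26 C=19 D=17] open={R5,R7}
Step 13: cancel R7 -> on_hand[A=34 B=26 C=25 D=17] avail[A=34 B=26 C=19 D=17] open={R5}
Step 14: cancel R5 -> on_hand[A=34 B=26 C=25 D=17] avail[A=34 B=26 C=25 D=17] open={}

Answer: A: 34
B: 26
C: 25
D: 17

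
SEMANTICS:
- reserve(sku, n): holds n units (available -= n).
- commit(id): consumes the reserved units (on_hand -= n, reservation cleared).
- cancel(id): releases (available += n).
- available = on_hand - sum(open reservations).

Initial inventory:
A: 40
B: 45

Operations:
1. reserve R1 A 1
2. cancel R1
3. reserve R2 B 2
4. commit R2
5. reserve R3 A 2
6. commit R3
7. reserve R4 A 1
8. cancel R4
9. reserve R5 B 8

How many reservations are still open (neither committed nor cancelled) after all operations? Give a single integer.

Step 1: reserve R1 A 1 -> on_hand[A=40 B=45] avail[A=39 B=45] open={R1}
Step 2: cancel R1 -> on_hand[A=40 B=45] avail[A=40 B=45] open={}
Step 3: reserve R2 B 2 -> on_hand[A=40 B=45] avail[A=40 B=43] open={R2}
Step 4: commit R2 -> on_hand[A=40 B=43] avail[A=40 B=43] open={}
Step 5: reserve R3 A 2 -> on_hand[A=40 B=43] avail[A=38 B=43] open={R3}
Step 6: commit R3 -> on_hand[A=38 B=43] avail[A=38 B=43] open={}
Step 7: reserve R4 A 1 -> on_hand[A=38 B=43] avail[A=37 B=43] open={R4}
Step 8: cancel R4 -> on_hand[A=38 B=43] avail[A=38 B=43] open={}
Step 9: reserve R5 B 8 -> on_hand[A=38 B=43] avail[A=38 B=35] open={R5}
Open reservations: ['R5'] -> 1

Answer: 1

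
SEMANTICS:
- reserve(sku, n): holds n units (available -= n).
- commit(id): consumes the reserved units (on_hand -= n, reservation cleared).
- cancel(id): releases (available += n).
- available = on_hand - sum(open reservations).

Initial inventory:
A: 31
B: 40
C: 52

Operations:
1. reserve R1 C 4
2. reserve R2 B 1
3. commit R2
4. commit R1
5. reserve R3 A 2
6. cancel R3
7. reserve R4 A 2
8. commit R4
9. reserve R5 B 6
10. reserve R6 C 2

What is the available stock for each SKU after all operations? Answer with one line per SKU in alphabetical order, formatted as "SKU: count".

Step 1: reserve R1 C 4 -> on_hand[A=31 B=40 C=52] avail[A=31 B=40 C=48] open={R1}
Step 2: reserve R2 B 1 -> on_hand[A=31 B=40 C=52] avail[A=31 B=39 C=48] open={R1,R2}
Step 3: commit R2 -> on_hand[A=31 B=39 C=52] avail[A=31 B=39 C=48] open={R1}
Step 4: commit R1 -> on_hand[A=31 B=39 C=48] avail[A=31 B=39 C=48] open={}
Step 5: reserve R3 A 2 -> on_hand[A=31 B=39 C=48] avail[A=29 B=39 C=48] open={R3}
Step 6: cancel R3 -> on_hand[A=31 B=39 C=48] avail[A=31 B=39 C=48] open={}
Step 7: reserve R4 A 2 -> on_hand[A=31 B=39 C=48] avail[A=29 B=39 C=48] open={R4}
Step 8: commit R4 -> on_hand[A=29 B=39 C=48] avail[A=29 B=39 C=48] open={}
Step 9: reserve R5 B 6 -> on_hand[A=29 B=39 C=48] avail[A=29 B=33 C=48] open={R5}
Step 10: reserve R6 C 2 -> on_hand[A=29 B=39 C=48] avail[A=29 B=33 C=46] open={R5,R6}

Answer: A: 29
B: 33
C: 46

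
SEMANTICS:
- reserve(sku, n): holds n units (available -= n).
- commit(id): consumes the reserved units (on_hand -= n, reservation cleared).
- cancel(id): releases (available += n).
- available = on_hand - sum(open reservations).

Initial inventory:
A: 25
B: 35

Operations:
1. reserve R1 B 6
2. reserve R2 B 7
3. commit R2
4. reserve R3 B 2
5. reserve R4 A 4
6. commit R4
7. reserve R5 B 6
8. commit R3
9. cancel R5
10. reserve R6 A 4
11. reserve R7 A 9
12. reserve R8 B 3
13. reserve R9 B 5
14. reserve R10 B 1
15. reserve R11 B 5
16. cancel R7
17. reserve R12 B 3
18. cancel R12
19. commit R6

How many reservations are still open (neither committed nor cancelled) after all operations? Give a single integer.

Step 1: reserve R1 B 6 -> on_hand[A=25 B=35] avail[A=25 B=29] open={R1}
Step 2: reserve R2 B 7 -> on_hand[A=25 B=35] avail[A=25 B=22] open={R1,R2}
Step 3: commit R2 -> on_hand[A=25 B=28] avail[A=25 B=22] open={R1}
Step 4: reserve R3 B 2 -> on_hand[A=25 B=28] avail[A=25 B=20] open={R1,R3}
Step 5: reserve R4 A 4 -> on_hand[A=25 B=28] avail[A=21 B=20] open={R1,R3,R4}
Step 6: commit R4 -> on_hand[A=21 B=28] avail[A=21 B=20] open={R1,R3}
Step 7: reserve R5 B 6 -> on_hand[A=21 B=28] avail[A=21 B=14] open={R1,R3,R5}
Step 8: commit R3 -> on_hand[A=21 B=26] avail[A=21 B=14] open={R1,R5}
Step 9: cancel R5 -> on_hand[A=21 B=26] avail[A=21 B=20] open={R1}
Step 10: reserve R6 A 4 -> on_hand[A=21 B=26] avail[A=17 B=20] open={R1,R6}
Step 11: reserve R7 A 9 -> on_hand[A=21 B=26] avail[A=8 B=20] open={R1,R6,R7}
Step 12: reserve R8 B 3 -> on_hand[A=21 B=26] avail[A=8 B=17] open={R1,R6,R7,R8}
Step 13: reserve R9 B 5 -> on_hand[A=21 B=26] avail[A=8 B=12] open={R1,R6,R7,R8,R9}
Step 14: reserve R10 B 1 -> on_hand[A=21 B=26] avail[A=8 B=11] open={R1,R10,R6,R7,R8,R9}
Step 15: reserve R11 B 5 -> on_hand[A=21 B=26] avail[A=8 B=6] open={R1,R10,R11,R6,R7,R8,R9}
Step 16: cancel R7 -> on_hand[A=21 B=26] avail[A=17 B=6] open={R1,R10,R11,R6,R8,R9}
Step 17: reserve R12 B 3 -> on_hand[A=21 B=26] avail[A=17 B=3] open={R1,R10,R11,R12,R6,R8,R9}
Step 18: cancel R12 -> on_hand[A=21 B=26] avail[A=17 B=6] open={R1,R10,R11,R6,R8,R9}
Step 19: commit R6 -> on_hand[A=17 B=26] avail[A=17 B=6] open={R1,R10,R11,R8,R9}
Open reservations: ['R1', 'R10', 'R11', 'R8', 'R9'] -> 5

Answer: 5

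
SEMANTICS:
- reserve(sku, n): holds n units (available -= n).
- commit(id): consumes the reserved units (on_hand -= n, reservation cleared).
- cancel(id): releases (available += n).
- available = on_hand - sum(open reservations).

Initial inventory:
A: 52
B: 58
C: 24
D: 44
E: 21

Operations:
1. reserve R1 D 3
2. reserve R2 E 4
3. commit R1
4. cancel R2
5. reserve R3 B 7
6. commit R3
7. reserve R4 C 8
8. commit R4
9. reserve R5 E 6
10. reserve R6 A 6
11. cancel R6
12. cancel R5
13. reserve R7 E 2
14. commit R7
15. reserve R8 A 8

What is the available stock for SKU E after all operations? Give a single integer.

Answer: 19

Derivation:
Step 1: reserve R1 D 3 -> on_hand[A=52 B=58 C=24 D=44 E=21] avail[A=52 B=58 C=24 D=41 E=21] open={R1}
Step 2: reserve R2 E 4 -> on_hand[A=52 B=58 C=24 D=44 E=21] avail[A=52 B=58 C=24 D=41 E=17] open={R1,R2}
Step 3: commit R1 -> on_hand[A=52 B=58 C=24 D=41 E=21] avail[A=52 B=58 C=24 D=41 E=17] open={R2}
Step 4: cancel R2 -> on_hand[A=52 B=58 C=24 D=41 E=21] avail[A=52 B=58 C=24 D=41 E=21] open={}
Step 5: reserve R3 B 7 -> on_hand[A=52 B=58 C=24 D=41 E=21] avail[A=52 B=51 C=24 D=41 E=21] open={R3}
Step 6: commit R3 -> on_hand[A=52 B=51 C=24 D=41 E=21] avail[A=52 B=51 C=24 D=41 E=21] open={}
Step 7: reserve R4 C 8 -> on_hand[A=52 B=51 C=24 D=41 E=21] avail[A=52 B=51 C=16 D=41 E=21] open={R4}
Step 8: commit R4 -> on_hand[A=52 B=51 C=16 D=41 E=21] avail[A=52 B=51 C=16 D=41 E=21] open={}
Step 9: reserve R5 E 6 -> on_hand[A=52 B=51 C=16 D=41 E=21] avail[A=52 B=51 C=16 D=41 E=15] open={R5}
Step 10: reserve R6 A 6 -> on_hand[A=52 B=51 C=16 D=41 E=21] avail[A=46 B=51 C=16 D=41 E=15] open={R5,R6}
Step 11: cancel R6 -> on_hand[A=52 B=51 C=16 D=41 E=21] avail[A=52 B=51 C=16 D=41 E=15] open={R5}
Step 12: cancel R5 -> on_hand[A=52 B=51 C=16 D=41 E=21] avail[A=52 B=51 C=16 D=41 E=21] open={}
Step 13: reserve R7 E 2 -> on_hand[A=52 B=51 C=16 D=41 E=21] avail[A=52 B=51 C=16 D=41 E=19] open={R7}
Step 14: commit R7 -> on_hand[A=52 B=51 C=16 D=41 E=19] avail[A=52 B=51 C=16 D=41 E=19] open={}
Step 15: reserve R8 A 8 -> on_hand[A=52 B=51 C=16 D=41 E=19] avail[A=44 B=51 C=16 D=41 E=19] open={R8}
Final available[E] = 19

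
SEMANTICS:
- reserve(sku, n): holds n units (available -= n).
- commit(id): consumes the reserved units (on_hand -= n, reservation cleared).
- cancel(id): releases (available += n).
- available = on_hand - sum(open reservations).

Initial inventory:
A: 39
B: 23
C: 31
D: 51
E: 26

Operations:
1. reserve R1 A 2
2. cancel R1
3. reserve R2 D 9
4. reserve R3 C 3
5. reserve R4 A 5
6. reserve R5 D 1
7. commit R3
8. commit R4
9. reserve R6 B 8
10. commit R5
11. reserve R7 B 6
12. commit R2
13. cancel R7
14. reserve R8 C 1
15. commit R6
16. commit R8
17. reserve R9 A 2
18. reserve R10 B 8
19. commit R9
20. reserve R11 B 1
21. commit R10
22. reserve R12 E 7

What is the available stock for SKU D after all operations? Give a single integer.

Answer: 41

Derivation:
Step 1: reserve R1 A 2 -> on_hand[A=39 B=23 C=31 D=51 E=26] avail[A=37 B=23 C=31 D=51 E=26] open={R1}
Step 2: cancel R1 -> on_hand[A=39 B=23 C=31 D=51 E=26] avail[A=39 B=23 C=31 D=51 E=26] open={}
Step 3: reserve R2 D 9 -> on_hand[A=39 B=23 C=31 D=51 E=26] avail[A=39 B=23 C=31 D=42 E=26] open={R2}
Step 4: reserve R3 C 3 -> on_hand[A=39 B=23 C=31 D=51 E=26] avail[A=39 B=23 C=28 D=42 E=26] open={R2,R3}
Step 5: reserve R4 A 5 -> on_hand[A=39 B=23 C=31 D=51 E=26] avail[A=34 B=23 C=28 D=42 E=26] open={R2,R3,R4}
Step 6: reserve R5 D 1 -> on_hand[A=39 B=23 C=31 D=51 E=26] avail[A=34 B=23 C=28 D=41 E=26] open={R2,R3,R4,R5}
Step 7: commit R3 -> on_hand[A=39 B=23 C=28 D=51 E=26] avail[A=34 B=23 C=28 D=41 E=26] open={R2,R4,R5}
Step 8: commit R4 -> on_hand[A=34 B=23 C=28 D=51 E=26] avail[A=34 B=23 C=28 D=41 E=26] open={R2,R5}
Step 9: reserve R6 B 8 -> on_hand[A=34 B=23 C=28 D=51 E=26] avail[A=34 B=15 C=28 D=41 E=26] open={R2,R5,R6}
Step 10: commit R5 -> on_hand[A=34 B=23 C=28 D=50 E=26] avail[A=34 B=15 C=28 D=41 E=26] open={R2,R6}
Step 11: reserve R7 B 6 -> on_hand[A=34 B=23 C=28 D=50 E=26] avail[A=34 B=9 C=28 D=41 E=26] open={R2,R6,R7}
Step 12: commit R2 -> on_hand[A=34 B=23 C=28 D=41 E=26] avail[A=34 B=9 C=28 D=41 E=26] open={R6,R7}
Step 13: cancel R7 -> on_hand[A=34 B=23 C=28 D=41 E=26] avail[A=34 B=15 C=28 D=41 E=26] open={R6}
Step 14: reserve R8 C 1 -> on_hand[A=34 B=23 C=28 D=41 E=26] avail[A=34 B=15 C=27 D=41 E=26] open={R6,R8}
Step 15: commit R6 -> on_hand[A=34 B=15 C=28 D=41 E=26] avail[A=34 B=15 C=27 D=41 E=26] open={R8}
Step 16: commit R8 -> on_hand[A=34 B=15 C=27 D=41 E=26] avail[A=34 B=15 C=27 D=41 E=26] open={}
Step 17: reserve R9 A 2 -> on_hand[A=34 B=15 C=27 D=41 E=26] avail[A=32 B=15 C=27 D=41 E=26] open={R9}
Step 18: reserve R10 B 8 -> on_hand[A=34 B=15 C=27 D=41 E=26] avail[A=32 B=7 C=27 D=41 E=26] open={R10,R9}
Step 19: commit R9 -> on_hand[A=32 B=15 C=27 D=41 E=26] avail[A=32 B=7 C=27 D=41 E=26] open={R10}
Step 20: reserve R11 B 1 -> on_hand[A=32 B=15 C=27 D=41 E=26] avail[A=32 B=6 C=27 D=41 E=26] open={R10,R11}
Step 21: commit R10 -> on_hand[A=32 B=7 C=27 D=41 E=26] avail[A=32 B=6 C=27 D=41 E=26] open={R11}
Step 22: reserve R12 E 7 -> on_hand[A=32 B=7 C=27 D=41 E=26] avail[A=32 B=6 C=27 D=41 E=19] open={R11,R12}
Final available[D] = 41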